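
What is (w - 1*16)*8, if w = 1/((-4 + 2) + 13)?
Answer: -1400/11 ≈ -127.27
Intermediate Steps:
w = 1/11 (w = 1/(-2 + 13) = 1/11 ≈ 0.090909)
(w - 1*16)*8 = (1/11 - 1*16)*8 = (1/11 - 16)*8 = -175/11*8 = -1400/11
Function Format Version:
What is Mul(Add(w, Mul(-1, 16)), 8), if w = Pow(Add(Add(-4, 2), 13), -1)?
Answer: Rational(-1400, 11) ≈ -127.27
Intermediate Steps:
w = Rational(1, 11) (w = Pow(Add(-2, 13), -1) = Pow(11, -1) = Rational(1, 11) ≈ 0.090909)
Mul(Add(w, Mul(-1, 16)), 8) = Mul(Add(Rational(1, 11), Mul(-1, 16)), 8) = Mul(Add(Rational(1, 11), -16), 8) = Mul(Rational(-175, 11), 8) = Rational(-1400, 11)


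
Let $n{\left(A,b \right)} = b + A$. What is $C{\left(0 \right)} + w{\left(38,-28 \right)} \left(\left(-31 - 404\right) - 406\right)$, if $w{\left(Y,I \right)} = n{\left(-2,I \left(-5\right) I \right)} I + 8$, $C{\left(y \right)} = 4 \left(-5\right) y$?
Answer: $-92361984$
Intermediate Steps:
$n{\left(A,b \right)} = A + b$
$C{\left(y \right)} = - 20 y$
$w{\left(Y,I \right)} = 8 + I \left(-2 - 5 I^{2}\right)$ ($w{\left(Y,I \right)} = \left(-2 + I \left(-5\right) I\right) I + 8 = \left(-2 + - 5 I I\right) I + 8 = \left(-2 - 5 I^{2}\right) I + 8 = I \left(-2 - 5 I^{2}\right) + 8 = 8 + I \left(-2 - 5 I^{2}\right)$)
$C{\left(0 \right)} + w{\left(38,-28 \right)} \left(\left(-31 - 404\right) - 406\right) = \left(-20\right) 0 + \left(8 - - 28 \left(2 + 5 \left(-28\right)^{2}\right)\right) \left(\left(-31 - 404\right) - 406\right) = 0 + \left(8 - - 28 \left(2 + 5 \cdot 784\right)\right) \left(-435 - 406\right) = 0 + \left(8 - - 28 \left(2 + 3920\right)\right) \left(-841\right) = 0 + \left(8 - \left(-28\right) 3922\right) \left(-841\right) = 0 + \left(8 + 109816\right) \left(-841\right) = 0 + 109824 \left(-841\right) = 0 - 92361984 = -92361984$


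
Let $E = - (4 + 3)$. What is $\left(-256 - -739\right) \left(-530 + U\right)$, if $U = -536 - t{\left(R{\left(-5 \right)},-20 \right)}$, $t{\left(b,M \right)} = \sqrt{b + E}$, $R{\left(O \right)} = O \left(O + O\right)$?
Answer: $-514878 - 483 \sqrt{43} \approx -5.1805 \cdot 10^{5}$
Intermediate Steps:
$R{\left(O \right)} = 2 O^{2}$ ($R{\left(O \right)} = O 2 O = 2 O^{2}$)
$E = -7$ ($E = \left(-1\right) 7 = -7$)
$t{\left(b,M \right)} = \sqrt{-7 + b}$ ($t{\left(b,M \right)} = \sqrt{b - 7} = \sqrt{-7 + b}$)
$U = -536 - \sqrt{43}$ ($U = -536 - \sqrt{-7 + 2 \left(-5\right)^{2}} = -536 - \sqrt{-7 + 2 \cdot 25} = -536 - \sqrt{-7 + 50} = -536 - \sqrt{43} \approx -542.56$)
$\left(-256 - -739\right) \left(-530 + U\right) = \left(-256 - -739\right) \left(-530 - \left(536 + \sqrt{43}\right)\right) = \left(-256 + 739\right) \left(-1066 - \sqrt{43}\right) = 483 \left(-1066 - \sqrt{43}\right) = -514878 - 483 \sqrt{43}$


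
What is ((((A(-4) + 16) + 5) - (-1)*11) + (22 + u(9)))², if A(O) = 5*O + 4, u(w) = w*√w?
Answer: 4225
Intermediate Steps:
u(w) = w^(3/2)
A(O) = 4 + 5*O
((((A(-4) + 16) + 5) - (-1)*11) + (22 + u(9)))² = (((((4 + 5*(-4)) + 16) + 5) - (-1)*11) + (22 + 9^(3/2)))² = (((((4 - 20) + 16) + 5) - 1*(-11)) + (22 + 27))² = ((((-16 + 16) + 5) + 11) + 49)² = (((0 + 5) + 11) + 49)² = ((5 + 11) + 49)² = (16 + 49)² = 65² = 4225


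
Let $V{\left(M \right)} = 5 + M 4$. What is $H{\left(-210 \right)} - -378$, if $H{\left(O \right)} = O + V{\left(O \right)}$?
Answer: $-667$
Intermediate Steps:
$V{\left(M \right)} = 5 + 4 M$
$H{\left(O \right)} = 5 + 5 O$ ($H{\left(O \right)} = O + \left(5 + 4 O\right) = 5 + 5 O$)
$H{\left(-210 \right)} - -378 = \left(5 + 5 \left(-210\right)\right) - -378 = \left(5 - 1050\right) + 378 = -1045 + 378 = -667$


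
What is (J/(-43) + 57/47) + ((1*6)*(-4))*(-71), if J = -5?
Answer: 3446470/2021 ≈ 1705.3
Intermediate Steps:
(J/(-43) + 57/47) + ((1*6)*(-4))*(-71) = (-5/(-43) + 57/47) + ((1*6)*(-4))*(-71) = (-5*(-1/43) + 57*(1/47)) + (6*(-4))*(-71) = (5/43 + 57/47) - 24*(-71) = 2686/2021 + 1704 = 3446470/2021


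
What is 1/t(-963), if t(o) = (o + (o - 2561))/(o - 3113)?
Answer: 4076/4487 ≈ 0.90840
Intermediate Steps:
t(o) = (-2561 + 2*o)/(-3113 + o) (t(o) = (o + (-2561 + o))/(-3113 + o) = (-2561 + 2*o)/(-3113 + o))
1/t(-963) = 1/((-2561 + 2*(-963))/(-3113 - 963)) = 1/((-2561 - 1926)/(-4076)) = 1/(-1/4076*(-4487)) = 1/(4487/4076) = 4076/4487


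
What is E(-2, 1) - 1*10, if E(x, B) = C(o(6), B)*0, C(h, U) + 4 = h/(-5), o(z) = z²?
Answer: -10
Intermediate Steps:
C(h, U) = -4 - h/5 (C(h, U) = -4 + h/(-5) = -4 + h*(-⅕) = -4 - h/5)
E(x, B) = 0 (E(x, B) = (-4 - ⅕*6²)*0 = (-4 - ⅕*36)*0 = (-4 - 36/5)*0 = -56/5*0 = 0)
E(-2, 1) - 1*10 = 0 - 1*10 = 0 - 10 = -10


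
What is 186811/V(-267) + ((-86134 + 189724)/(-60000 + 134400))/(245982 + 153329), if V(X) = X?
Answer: -2078621386361/2970873840 ≈ -699.67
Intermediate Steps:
186811/V(-267) + ((-86134 + 189724)/(-60000 + 134400))/(245982 + 153329) = 186811/(-267) + ((-86134 + 189724)/(-60000 + 134400))/(245982 + 153329) = 186811*(-1/267) + (103590/74400)/399311 = -2099/3 + (103590*(1/74400))*(1/399311) = -2099/3 + (3453/2480)*(1/399311) = -2099/3 + 3453/990291280 = -2078621386361/2970873840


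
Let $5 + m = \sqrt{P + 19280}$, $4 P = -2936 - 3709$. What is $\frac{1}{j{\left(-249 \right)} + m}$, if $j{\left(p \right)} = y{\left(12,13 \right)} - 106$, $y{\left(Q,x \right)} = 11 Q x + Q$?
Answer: $\frac{6468}{10388281} - \frac{10 \sqrt{2819}}{10388281} \approx 0.00057151$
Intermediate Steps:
$P = - \frac{6645}{4}$ ($P = \frac{-2936 - 3709}{4} = \frac{1}{4} \left(-6645\right) = - \frac{6645}{4} \approx -1661.3$)
$y{\left(Q,x \right)} = Q + 11 Q x$ ($y{\left(Q,x \right)} = 11 Q x + Q = Q + 11 Q x$)
$j{\left(p \right)} = 1622$ ($j{\left(p \right)} = 12 \left(1 + 11 \cdot 13\right) - 106 = 12 \left(1 + 143\right) - 106 = 12 \cdot 144 - 106 = 1728 - 106 = 1622$)
$m = -5 + \frac{5 \sqrt{2819}}{2}$ ($m = -5 + \sqrt{- \frac{6645}{4} + 19280} = -5 + \sqrt{\frac{70475}{4}} = -5 + \frac{5 \sqrt{2819}}{2} \approx 127.74$)
$\frac{1}{j{\left(-249 \right)} + m} = \frac{1}{1622 - \left(5 - \frac{5 \sqrt{2819}}{2}\right)} = \frac{1}{1617 + \frac{5 \sqrt{2819}}{2}}$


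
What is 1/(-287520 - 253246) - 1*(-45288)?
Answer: 24490210607/540766 ≈ 45288.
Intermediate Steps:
1/(-287520 - 253246) - 1*(-45288) = 1/(-540766) + 45288 = -1/540766 + 45288 = 24490210607/540766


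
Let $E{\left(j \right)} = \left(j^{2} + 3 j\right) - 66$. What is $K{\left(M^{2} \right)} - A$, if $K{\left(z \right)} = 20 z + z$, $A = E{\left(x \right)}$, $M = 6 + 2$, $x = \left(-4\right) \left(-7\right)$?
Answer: $542$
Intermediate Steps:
$x = 28$
$E{\left(j \right)} = -66 + j^{2} + 3 j$
$M = 8$
$A = 802$ ($A = -66 + 28^{2} + 3 \cdot 28 = -66 + 784 + 84 = 802$)
$K{\left(z \right)} = 21 z$
$K{\left(M^{2} \right)} - A = 21 \cdot 8^{2} - 802 = 21 \cdot 64 - 802 = 1344 - 802 = 542$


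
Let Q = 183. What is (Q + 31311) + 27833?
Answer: 59327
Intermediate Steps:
(Q + 31311) + 27833 = (183 + 31311) + 27833 = 31494 + 27833 = 59327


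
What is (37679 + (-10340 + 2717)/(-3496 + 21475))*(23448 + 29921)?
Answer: 12051131461514/5993 ≈ 2.0109e+9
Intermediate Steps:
(37679 + (-10340 + 2717)/(-3496 + 21475))*(23448 + 29921) = (37679 - 7623/17979)*53369 = (37679 - 7623*1/17979)*53369 = (37679 - 2541/5993)*53369 = (225807706/5993)*53369 = 12051131461514/5993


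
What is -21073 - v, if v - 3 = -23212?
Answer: 2136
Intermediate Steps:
v = -23209 (v = 3 - 23212 = -23209)
-21073 - v = -21073 - 1*(-23209) = -21073 + 23209 = 2136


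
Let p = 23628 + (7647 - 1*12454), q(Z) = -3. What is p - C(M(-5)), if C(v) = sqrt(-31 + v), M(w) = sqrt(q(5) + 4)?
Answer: 18821 - I*sqrt(30) ≈ 18821.0 - 5.4772*I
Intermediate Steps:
M(w) = 1 (M(w) = sqrt(-3 + 4) = sqrt(1) = 1)
p = 18821 (p = 23628 + (7647 - 12454) = 23628 - 4807 = 18821)
p - C(M(-5)) = 18821 - sqrt(-31 + 1) = 18821 - sqrt(-30) = 18821 - I*sqrt(30)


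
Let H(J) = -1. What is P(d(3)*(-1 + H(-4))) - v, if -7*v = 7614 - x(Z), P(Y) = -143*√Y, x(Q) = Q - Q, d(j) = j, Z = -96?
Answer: 7614/7 - 143*I*√6 ≈ 1087.7 - 350.28*I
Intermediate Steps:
x(Q) = 0
v = -7614/7 (v = -(7614 - 1*0)/7 = -(7614 + 0)/7 = -⅐*7614 = -7614/7 ≈ -1087.7)
P(d(3)*(-1 + H(-4))) - v = -143*√3*√(-1 - 1) - 1*(-7614/7) = -143*I*√6 + 7614/7 = 7614/7 - 143*I*√6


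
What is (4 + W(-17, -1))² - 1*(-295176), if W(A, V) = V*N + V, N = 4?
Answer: 295177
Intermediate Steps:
W(A, V) = 5*V (W(A, V) = V*4 + V = 4*V + V = 5*V)
(4 + W(-17, -1))² - 1*(-295176) = (4 + 5*(-1))² - 1*(-295176) = (4 - 5)² + 295176 = (-1)² + 295176 = 1 + 295176 = 295177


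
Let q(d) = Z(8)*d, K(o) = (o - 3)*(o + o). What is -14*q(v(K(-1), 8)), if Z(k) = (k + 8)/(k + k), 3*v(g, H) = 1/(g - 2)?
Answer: -7/9 ≈ -0.77778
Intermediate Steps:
K(o) = 2*o*(-3 + o) (K(o) = (-3 + o)*(2*o) = 2*o*(-3 + o))
v(g, H) = 1/(3*(-2 + g)) (v(g, H) = 1/(3*(g - 2)) = 1/(3*(-2 + g)))
Z(k) = (8 + k)/(2*k) (Z(k) = (8 + k)/((2*k)) = (8 + k)*(1/(2*k)) = (8 + k)/(2*k))
q(d) = d (q(d) = ((1/2)*(8 + 8)/8)*d = ((1/2)*(1/8)*16)*d = 1*d = d)
-14*q(v(K(-1), 8)) = -14/(3*(-2 + 2*(-1)*(-3 - 1))) = -14/(3*(-2 + 2*(-1)*(-4))) = -14/(3*(-2 + 8)) = -14/(3*6) = -14*1/18 = -7/9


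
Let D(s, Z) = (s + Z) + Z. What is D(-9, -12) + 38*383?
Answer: 14521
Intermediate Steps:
D(s, Z) = s + 2*Z (D(s, Z) = (Z + s) + Z = s + 2*Z)
D(-9, -12) + 38*383 = (-9 + 2*(-12)) + 38*383 = (-9 - 24) + 14554 = -33 + 14554 = 14521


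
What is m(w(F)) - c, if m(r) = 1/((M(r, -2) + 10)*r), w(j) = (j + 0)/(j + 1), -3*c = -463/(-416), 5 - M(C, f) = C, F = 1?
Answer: 18419/36192 ≈ 0.50892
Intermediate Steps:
M(C, f) = 5 - C
c = -463/1248 (c = -(-463)/(3*(-416)) = -(-463)*(-1)/(3*416) = -⅓*463/416 = -463/1248 ≈ -0.37099)
w(j) = j/(1 + j)
m(r) = 1/(r*(15 - r)) (m(r) = 1/(((5 - r) + 10)*r) = 1/((15 - r)*r) = 1/(r*(15 - r)))
m(w(F)) - c = -1/((1/(1 + 1))*(-15 + 1/(1 + 1))) - 1*(-463/1248) = -1/((1/2)*(-15 + 1/2)) + 463/1248 = -1/((1*(½))*(-15 + 1*(½))) + 463/1248 = -1/(½*(-15 + ½)) + 463/1248 = -1*2/(-29/2) + 463/1248 = -1*2*(-2/29) + 463/1248 = 4/29 + 463/1248 = 18419/36192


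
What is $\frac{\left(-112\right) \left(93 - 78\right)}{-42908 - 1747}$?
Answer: $\frac{112}{2977} \approx 0.037622$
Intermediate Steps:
$\frac{\left(-112\right) \left(93 - 78\right)}{-42908 - 1747} = \frac{\left(-112\right) 15}{-42908 - 1747} = - \frac{1680}{-44655} = \left(-1680\right) \left(- \frac{1}{44655}\right) = \frac{112}{2977}$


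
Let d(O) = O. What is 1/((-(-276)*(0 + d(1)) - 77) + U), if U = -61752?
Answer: -1/61553 ≈ -1.6246e-5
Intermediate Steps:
1/((-(-276)*(0 + d(1)) - 77) + U) = 1/((-(-276)*(0 + 1) - 77) - 61752) = 1/((-(-276) - 77) - 61752) = 1/((-46*(-6) - 77) - 61752) = 1/((276 - 77) - 61752) = 1/(199 - 61752) = 1/(-61553) = -1/61553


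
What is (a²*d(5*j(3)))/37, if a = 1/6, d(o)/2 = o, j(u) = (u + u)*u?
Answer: 5/37 ≈ 0.13514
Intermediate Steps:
j(u) = 2*u² (j(u) = (2*u)*u = 2*u²)
d(o) = 2*o
a = ⅙ ≈ 0.16667
(a²*d(5*j(3)))/37 = ((⅙)²*(2*(5*(2*3²))))/37 = ((2*(5*(2*9)))/36)*(1/37) = ((2*(5*18))/36)*(1/37) = ((2*90)/36)*(1/37) = ((1/36)*180)*(1/37) = 5*(1/37) = 5/37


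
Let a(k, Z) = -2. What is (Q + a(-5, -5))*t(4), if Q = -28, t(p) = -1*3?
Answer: 90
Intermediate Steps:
t(p) = -3
(Q + a(-5, -5))*t(4) = (-28 - 2)*(-3) = -30*(-3) = 90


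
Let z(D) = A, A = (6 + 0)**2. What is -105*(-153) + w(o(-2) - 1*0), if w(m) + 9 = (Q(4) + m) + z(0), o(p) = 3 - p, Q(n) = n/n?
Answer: 16098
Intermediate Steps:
Q(n) = 1
A = 36 (A = 6**2 = 36)
z(D) = 36
w(m) = 28 + m (w(m) = -9 + ((1 + m) + 36) = -9 + (37 + m) = 28 + m)
-105*(-153) + w(o(-2) - 1*0) = -105*(-153) + (28 + ((3 - 1*(-2)) - 1*0)) = 16065 + (28 + ((3 + 2) + 0)) = 16065 + (28 + (5 + 0)) = 16065 + (28 + 5) = 16065 + 33 = 16098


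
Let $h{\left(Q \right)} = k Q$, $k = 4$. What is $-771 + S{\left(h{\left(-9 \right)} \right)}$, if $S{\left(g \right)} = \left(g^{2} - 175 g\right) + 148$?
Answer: $6973$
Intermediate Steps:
$h{\left(Q \right)} = 4 Q$
$S{\left(g \right)} = 148 + g^{2} - 175 g$
$-771 + S{\left(h{\left(-9 \right)} \right)} = -771 + \left(148 + \left(4 \left(-9\right)\right)^{2} - 175 \cdot 4 \left(-9\right)\right) = -771 + \left(148 + \left(-36\right)^{2} - -6300\right) = -771 + \left(148 + 1296 + 6300\right) = -771 + 7744 = 6973$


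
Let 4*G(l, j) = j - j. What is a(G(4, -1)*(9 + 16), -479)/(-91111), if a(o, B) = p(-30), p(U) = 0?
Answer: 0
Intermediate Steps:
G(l, j) = 0 (G(l, j) = (j - j)/4 = (¼)*0 = 0)
a(o, B) = 0
a(G(4, -1)*(9 + 16), -479)/(-91111) = 0/(-91111) = 0*(-1/91111) = 0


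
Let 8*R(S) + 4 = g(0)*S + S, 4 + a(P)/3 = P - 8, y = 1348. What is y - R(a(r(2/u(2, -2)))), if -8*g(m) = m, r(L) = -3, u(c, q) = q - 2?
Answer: 10833/8 ≈ 1354.1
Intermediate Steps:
u(c, q) = -2 + q
g(m) = -m/8
a(P) = -36 + 3*P (a(P) = -12 + 3*(P - 8) = -12 + 3*(-8 + P) = -12 + (-24 + 3*P) = -36 + 3*P)
R(S) = -1/2 + S/8 (R(S) = -1/2 + ((-1/8*0)*S + S)/8 = -1/2 + (0*S + S)/8 = -1/2 + (0 + S)/8 = -1/2 + S/8)
y - R(a(r(2/u(2, -2)))) = 1348 - (-1/2 + (-36 + 3*(-3))/8) = 1348 - (-1/2 + (-36 - 9)/8) = 1348 - (-1/2 + (1/8)*(-45)) = 1348 - (-1/2 - 45/8) = 1348 - 1*(-49/8) = 1348 + 49/8 = 10833/8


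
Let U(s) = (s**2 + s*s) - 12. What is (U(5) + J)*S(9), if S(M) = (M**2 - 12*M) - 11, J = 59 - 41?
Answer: -2128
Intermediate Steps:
J = 18
U(s) = -12 + 2*s**2 (U(s) = (s**2 + s**2) - 12 = 2*s**2 - 12 = -12 + 2*s**2)
S(M) = -11 + M**2 - 12*M
(U(5) + J)*S(9) = ((-12 + 2*5**2) + 18)*(-11 + 9**2 - 12*9) = ((-12 + 2*25) + 18)*(-11 + 81 - 108) = ((-12 + 50) + 18)*(-38) = (38 + 18)*(-38) = 56*(-38) = -2128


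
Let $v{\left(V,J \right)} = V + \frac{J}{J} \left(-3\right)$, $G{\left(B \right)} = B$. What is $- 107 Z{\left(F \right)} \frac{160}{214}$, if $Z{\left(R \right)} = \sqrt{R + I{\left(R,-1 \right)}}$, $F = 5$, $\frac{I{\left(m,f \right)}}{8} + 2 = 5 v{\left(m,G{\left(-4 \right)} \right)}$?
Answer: $- 80 \sqrt{69} \approx -664.53$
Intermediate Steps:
$v{\left(V,J \right)} = -3 + V$ ($v{\left(V,J \right)} = V + 1 \left(-3\right) = V - 3 = -3 + V$)
$I{\left(m,f \right)} = -136 + 40 m$ ($I{\left(m,f \right)} = -16 + 8 \cdot 5 \left(-3 + m\right) = -16 + 8 \left(-15 + 5 m\right) = -16 + \left(-120 + 40 m\right) = -136 + 40 m$)
$Z{\left(R \right)} = \sqrt{-136 + 41 R}$ ($Z{\left(R \right)} = \sqrt{R + \left(-136 + 40 R\right)} = \sqrt{-136 + 41 R}$)
$- 107 Z{\left(F \right)} \frac{160}{214} = - 107 \sqrt{-136 + 41 \cdot 5} \cdot \frac{160}{214} = - 107 \sqrt{-136 + 205} \cdot 160 \cdot \frac{1}{214} = - 107 \sqrt{69} \cdot \frac{80}{107} = - 80 \sqrt{69}$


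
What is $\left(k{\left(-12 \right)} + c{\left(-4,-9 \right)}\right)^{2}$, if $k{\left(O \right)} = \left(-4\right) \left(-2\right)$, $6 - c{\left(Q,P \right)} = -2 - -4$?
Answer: $144$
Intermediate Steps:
$c{\left(Q,P \right)} = 4$ ($c{\left(Q,P \right)} = 6 - \left(-2 - -4\right) = 6 - \left(-2 + 4\right) = 6 - 2 = 4$)
$k{\left(O \right)} = 8$
$\left(k{\left(-12 \right)} + c{\left(-4,-9 \right)}\right)^{2} = \left(8 + 4\right)^{2} = 12^{2} = 144$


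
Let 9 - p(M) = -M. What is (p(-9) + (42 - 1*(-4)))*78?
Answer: 3588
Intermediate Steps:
p(M) = 9 + M (p(M) = 9 - (-1)*M = 9 + M)
(p(-9) + (42 - 1*(-4)))*78 = ((9 - 9) + (42 - 1*(-4)))*78 = (0 + (42 + 4))*78 = (0 + 46)*78 = 46*78 = 3588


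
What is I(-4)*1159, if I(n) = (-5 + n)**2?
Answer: 93879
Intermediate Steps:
I(-4)*1159 = (-5 - 4)**2*1159 = (-9)**2*1159 = 81*1159 = 93879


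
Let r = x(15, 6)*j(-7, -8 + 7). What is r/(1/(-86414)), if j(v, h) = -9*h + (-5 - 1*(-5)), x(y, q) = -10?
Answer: 7777260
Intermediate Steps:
j(v, h) = -9*h (j(v, h) = -9*h + (-5 + 5) = -9*h + 0 = -9*h)
r = -90 (r = -(-90)*(-8 + 7) = -(-90)*(-1) = -10*9 = -90)
r/(1/(-86414)) = -90/(1/(-86414)) = -90/(-1/86414) = -90*(-86414) = 7777260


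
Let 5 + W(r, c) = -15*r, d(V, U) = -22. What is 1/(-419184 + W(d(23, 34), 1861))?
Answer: -1/418859 ≈ -2.3874e-6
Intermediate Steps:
W(r, c) = -5 - 15*r
1/(-419184 + W(d(23, 34), 1861)) = 1/(-419184 + (-5 - 15*(-22))) = 1/(-419184 + (-5 + 330)) = 1/(-419184 + 325) = 1/(-418859) = -1/418859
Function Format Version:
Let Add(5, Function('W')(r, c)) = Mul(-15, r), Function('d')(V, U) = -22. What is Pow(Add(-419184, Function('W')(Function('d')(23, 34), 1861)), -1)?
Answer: Rational(-1, 418859) ≈ -2.3874e-6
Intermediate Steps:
Function('W')(r, c) = Add(-5, Mul(-15, r))
Pow(Add(-419184, Function('W')(Function('d')(23, 34), 1861)), -1) = Pow(Add(-419184, Add(-5, Mul(-15, -22))), -1) = Pow(Add(-419184, Add(-5, 330)), -1) = Pow(Add(-419184, 325), -1) = Pow(-418859, -1) = Rational(-1, 418859)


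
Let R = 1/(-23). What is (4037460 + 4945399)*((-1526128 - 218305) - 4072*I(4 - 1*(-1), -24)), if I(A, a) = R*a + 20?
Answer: -378113750195213/23 ≈ -1.6440e+13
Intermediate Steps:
R = -1/23 ≈ -0.043478
I(A, a) = 20 - a/23 (I(A, a) = -a/23 + 20 = 20 - a/23)
(4037460 + 4945399)*((-1526128 - 218305) - 4072*I(4 - 1*(-1), -24)) = (4037460 + 4945399)*((-1526128 - 218305) - 4072*(20 - 1/23*(-24))) = 8982859*(-1744433 - 4072*(20 + 24/23)) = 8982859*(-1744433 - 4072*484/23) = 8982859*(-1744433 - 1970848/23) = 8982859*(-42092807/23) = -378113750195213/23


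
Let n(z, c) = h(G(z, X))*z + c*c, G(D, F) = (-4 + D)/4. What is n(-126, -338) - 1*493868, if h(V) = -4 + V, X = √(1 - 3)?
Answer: -375025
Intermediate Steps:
X = I*√2 (X = √(-2) = I*√2 ≈ 1.4142*I)
G(D, F) = -1 + D/4 (G(D, F) = (-4 + D)*(¼) = -1 + D/4)
n(z, c) = c² + z*(-5 + z/4) (n(z, c) = (-4 + (-1 + z/4))*z + c*c = (-5 + z/4)*z + c² = z*(-5 + z/4) + c² = c² + z*(-5 + z/4))
n(-126, -338) - 1*493868 = ((-338)² + (¼)*(-126)*(-20 - 126)) - 1*493868 = (114244 + (¼)*(-126)*(-146)) - 493868 = (114244 + 4599) - 493868 = 118843 - 493868 = -375025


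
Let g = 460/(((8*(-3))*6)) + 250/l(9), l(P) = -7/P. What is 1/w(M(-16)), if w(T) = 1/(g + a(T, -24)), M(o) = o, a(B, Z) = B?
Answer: -85837/252 ≈ -340.62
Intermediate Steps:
g = -81805/252 (g = 460/(((8*(-3))*6)) + 250/((-7/9)) = 460/((-24*6)) + 250/((-7*1/9)) = 460/(-144) + 250/(-7/9) = 460*(-1/144) + 250*(-9/7) = -115/36 - 2250/7 = -81805/252 ≈ -324.62)
w(T) = 1/(-81805/252 + T)
1/w(M(-16)) = 1/(252/(-81805 + 252*(-16))) = 1/(252/(-81805 - 4032)) = 1/(252/(-85837)) = 1/(252*(-1/85837)) = 1/(-252/85837) = -85837/252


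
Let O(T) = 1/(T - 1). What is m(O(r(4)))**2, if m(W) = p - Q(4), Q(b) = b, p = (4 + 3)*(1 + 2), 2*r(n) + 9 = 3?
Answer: 289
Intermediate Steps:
r(n) = -3 (r(n) = -9/2 + (1/2)*3 = -9/2 + 3/2 = -3)
p = 21 (p = 7*3 = 21)
O(T) = 1/(-1 + T)
m(W) = 17 (m(W) = 21 - 1*4 = 21 - 4 = 17)
m(O(r(4)))**2 = 17**2 = 289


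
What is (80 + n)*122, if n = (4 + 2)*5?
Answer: 13420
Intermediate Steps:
n = 30 (n = 6*5 = 30)
(80 + n)*122 = (80 + 30)*122 = 110*122 = 13420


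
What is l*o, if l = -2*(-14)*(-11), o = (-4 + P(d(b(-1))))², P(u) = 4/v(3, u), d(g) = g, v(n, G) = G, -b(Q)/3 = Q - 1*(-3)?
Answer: -60368/9 ≈ -6707.6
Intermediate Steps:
b(Q) = -9 - 3*Q (b(Q) = -3*(Q - 1*(-3)) = -3*(Q + 3) = -3*(3 + Q) = -9 - 3*Q)
P(u) = 4/u
o = 196/9 (o = (-4 + 4/(-9 - 3*(-1)))² = (-4 + 4/(-9 + 3))² = (-4 + 4/(-6))² = (-4 + 4*(-⅙))² = (-4 - ⅔)² = (-14/3)² = 196/9 ≈ 21.778)
l = -308 (l = 28*(-11) = -308)
l*o = -308*196/9 = -60368/9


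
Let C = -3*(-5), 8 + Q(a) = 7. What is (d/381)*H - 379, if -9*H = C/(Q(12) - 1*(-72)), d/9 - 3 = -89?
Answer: -3417013/9017 ≈ -378.95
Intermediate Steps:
d = -774 (d = 27 + 9*(-89) = 27 - 801 = -774)
Q(a) = -1 (Q(a) = -8 + 7 = -1)
C = 15
H = -5/213 (H = -5/(3*(-1 - 1*(-72))) = -5/(3*(-1 + 72)) = -5/(3*71) = -⅑*15/71 = -5/213 ≈ -0.023474)
(d/381)*H - 379 = -774/381*(-5/213) - 379 = -774*1/381*(-5/213) - 379 = -258/127*(-5/213) - 379 = 430/9017 - 379 = -3417013/9017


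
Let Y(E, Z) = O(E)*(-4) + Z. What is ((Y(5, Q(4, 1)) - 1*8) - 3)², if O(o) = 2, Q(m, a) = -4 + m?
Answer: 361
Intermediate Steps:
Y(E, Z) = -8 + Z (Y(E, Z) = 2*(-4) + Z = -8 + Z)
((Y(5, Q(4, 1)) - 1*8) - 3)² = (((-8 + (-4 + 4)) - 1*8) - 3)² = (((-8 + 0) - 8) - 3)² = ((-8 - 8) - 3)² = (-16 - 3)² = (-19)² = 361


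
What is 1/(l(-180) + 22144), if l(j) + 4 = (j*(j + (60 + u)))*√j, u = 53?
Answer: 41/49388940 - 67*I*√5/24694470 ≈ 8.3014e-7 - 6.0668e-6*I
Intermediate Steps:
l(j) = -4 + j^(3/2)*(113 + j) (l(j) = -4 + (j*(j + (60 + 53)))*√j = -4 + (j*(j + 113))*√j = -4 + (j*(113 + j))*√j = -4 + j^(3/2)*(113 + j))
1/(l(-180) + 22144) = 1/((-4 + (-180)^(5/2) + 113*(-180)^(3/2)) + 22144) = 1/((-4 + 194400*I*√5 + 113*(-1080*I*√5)) + 22144) = 1/((-4 + 194400*I*√5 - 122040*I*√5) + 22144) = 1/((-4 + 72360*I*√5) + 22144) = 1/(22140 + 72360*I*√5)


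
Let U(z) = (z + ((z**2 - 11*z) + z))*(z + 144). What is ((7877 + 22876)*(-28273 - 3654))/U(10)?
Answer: -140264433/220 ≈ -6.3757e+5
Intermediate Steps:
U(z) = (144 + z)*(z**2 - 9*z) (U(z) = (z + (z**2 - 10*z))*(144 + z) = (z**2 - 9*z)*(144 + z) = (144 + z)*(z**2 - 9*z))
((7877 + 22876)*(-28273 - 3654))/U(10) = ((7877 + 22876)*(-28273 - 3654))/((10*(-1296 + 10**2 + 135*10))) = (30753*(-31927))/((10*(-1296 + 100 + 1350))) = -981851031/(10*154) = -981851031/1540 = -981851031*1/1540 = -140264433/220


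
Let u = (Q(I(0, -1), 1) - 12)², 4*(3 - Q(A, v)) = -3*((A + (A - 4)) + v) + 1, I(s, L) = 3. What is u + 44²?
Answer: 1985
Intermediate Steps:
Q(A, v) = -¼ + 3*A/2 + 3*v/4 (Q(A, v) = 3 - (-3*((A + (A - 4)) + v) + 1)/4 = 3 - (-3*((A + (-4 + A)) + v) + 1)/4 = 3 - (-3*((-4 + 2*A) + v) + 1)/4 = 3 - (-3*(-4 + v + 2*A) + 1)/4 = 3 - ((12 - 6*A - 3*v) + 1)/4 = 3 - (13 - 6*A - 3*v)/4 = 3 + (-13/4 + 3*A/2 + 3*v/4) = -¼ + 3*A/2 + 3*v/4)
u = 49 (u = ((-¼ + (3/2)*3 + (¾)*1) - 12)² = ((-¼ + 9/2 + ¾) - 12)² = (5 - 12)² = (-7)² = 49)
u + 44² = 49 + 44² = 49 + 1936 = 1985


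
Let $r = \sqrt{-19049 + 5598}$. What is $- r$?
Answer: $- i \sqrt{13451} \approx - 115.98 i$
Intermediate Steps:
$r = i \sqrt{13451}$ ($r = \sqrt{-13451} = i \sqrt{13451} \approx 115.98 i$)
$- r = - i \sqrt{13451}$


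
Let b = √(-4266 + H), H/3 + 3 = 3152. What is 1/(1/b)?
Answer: √5181 ≈ 71.979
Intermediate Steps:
H = 9447 (H = -9 + 3*3152 = -9 + 9456 = 9447)
b = √5181 (b = √(-4266 + 9447) = √5181 ≈ 71.979)
1/(1/b) = 1/(1/(√5181)) = 1/(√5181/5181) = √5181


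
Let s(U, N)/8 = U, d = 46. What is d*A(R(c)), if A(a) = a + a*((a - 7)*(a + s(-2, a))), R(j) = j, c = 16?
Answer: 736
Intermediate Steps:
s(U, N) = 8*U
A(a) = a + a*(-16 + a)*(-7 + a) (A(a) = a + a*((a - 7)*(a + 8*(-2))) = a + a*((-7 + a)*(a - 16)) = a + a*((-7 + a)*(-16 + a)) = a + a*((-16 + a)*(-7 + a)) = a + a*(-16 + a)*(-7 + a))
d*A(R(c)) = 46*(16*(113 + 16**2 - 23*16)) = 46*(16*(113 + 256 - 368)) = 46*(16*1) = 46*16 = 736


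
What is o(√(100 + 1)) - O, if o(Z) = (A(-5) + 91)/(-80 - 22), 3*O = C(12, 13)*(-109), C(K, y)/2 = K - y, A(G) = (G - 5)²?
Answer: -7603/102 ≈ -74.539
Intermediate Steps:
A(G) = (-5 + G)²
C(K, y) = -2*y + 2*K (C(K, y) = 2*(K - y) = -2*y + 2*K)
O = 218/3 (O = ((-2*13 + 2*12)*(-109))/3 = ((-26 + 24)*(-109))/3 = (-2*(-109))/3 = (⅓)*218 = 218/3 ≈ 72.667)
o(Z) = -191/102 (o(Z) = ((-5 - 5)² + 91)/(-80 - 22) = ((-10)² + 91)/(-102) = (100 + 91)*(-1/102) = 191*(-1/102) = -191/102)
o(√(100 + 1)) - O = -191/102 - 1*218/3 = -191/102 - 218/3 = -7603/102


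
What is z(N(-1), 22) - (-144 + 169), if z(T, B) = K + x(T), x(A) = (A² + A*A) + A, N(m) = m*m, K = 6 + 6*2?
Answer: -4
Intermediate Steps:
K = 18 (K = 6 + 12 = 18)
N(m) = m²
x(A) = A + 2*A² (x(A) = (A² + A²) + A = 2*A² + A = A + 2*A²)
z(T, B) = 18 + T*(1 + 2*T)
z(N(-1), 22) - (-144 + 169) = (18 + (-1)²*(1 + 2*(-1)²)) - (-144 + 169) = (18 + 1*(1 + 2*1)) - 1*25 = (18 + 1*(1 + 2)) - 25 = (18 + 1*3) - 25 = (18 + 3) - 25 = 21 - 25 = -4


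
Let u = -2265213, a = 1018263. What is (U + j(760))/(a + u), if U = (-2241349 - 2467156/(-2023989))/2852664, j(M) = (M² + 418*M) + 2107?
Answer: -304781948719323491/423505336833651600 ≈ -0.71966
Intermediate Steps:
j(M) = 2107 + M² + 418*M
U = -4536463254005/5773760556696 (U = (-2241349 - 2467156*(-1)/2023989)*(1/2852664) = (-2241349 - 1*(-2467156/2023989))*(1/2852664) = (-2241349 + 2467156/2023989)*(1/2852664) = -4536463254005/2023989*1/2852664 = -4536463254005/5773760556696 ≈ -0.78570)
(U + j(760))/(a + u) = (-4536463254005/5773760556696 + (2107 + 760² + 418*760))/(1018263 - 2265213) = (-4536463254005/5773760556696 + (2107 + 577600 + 317680))/(-1246950) = (-4536463254005/5773760556696 + 897387)*(-1/1246950) = (5181293128228499347/5773760556696)*(-1/1246950) = -304781948719323491/423505336833651600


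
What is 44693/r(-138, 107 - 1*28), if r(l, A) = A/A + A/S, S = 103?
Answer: 4603379/182 ≈ 25293.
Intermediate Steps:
r(l, A) = 1 + A/103 (r(l, A) = A/A + A/103 = 1 + A*(1/103) = 1 + A/103)
44693/r(-138, 107 - 1*28) = 44693/(1 + (107 - 1*28)/103) = 44693/(1 + (107 - 28)/103) = 44693/(1 + (1/103)*79) = 44693/(1 + 79/103) = 44693/(182/103) = 44693*(103/182) = 4603379/182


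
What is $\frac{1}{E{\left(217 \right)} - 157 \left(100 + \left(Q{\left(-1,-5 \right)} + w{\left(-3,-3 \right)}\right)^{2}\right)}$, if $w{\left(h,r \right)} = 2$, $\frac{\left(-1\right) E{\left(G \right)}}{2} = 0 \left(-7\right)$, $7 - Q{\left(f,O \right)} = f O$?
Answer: $- \frac{1}{18212} \approx -5.4909 \cdot 10^{-5}$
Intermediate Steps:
$Q{\left(f,O \right)} = 7 - O f$ ($Q{\left(f,O \right)} = 7 - f O = 7 - O f$)
$E{\left(G \right)} = 0$ ($E{\left(G \right)} = - 2 \cdot 0 \left(-7\right) = \left(-2\right) 0 = 0$)
$\frac{1}{E{\left(217 \right)} - 157 \left(100 + \left(Q{\left(-1,-5 \right)} + w{\left(-3,-3 \right)}\right)^{2}\right)} = \frac{1}{0 - 157 \left(100 + \left(\left(7 - \left(-5\right) \left(-1\right)\right) + 2\right)^{2}\right)} = \frac{1}{0 - 157 \left(100 + \left(\left(7 - 5\right) + 2\right)^{2}\right)} = \frac{1}{0 - 157 \left(100 + \left(2 + 2\right)^{2}\right)} = \frac{1}{0 - 157 \left(100 + 4^{2}\right)} = \frac{1}{0 - 157 \left(100 + 16\right)} = \frac{1}{0 - 18212} = \frac{1}{-18212} = - \frac{1}{18212}$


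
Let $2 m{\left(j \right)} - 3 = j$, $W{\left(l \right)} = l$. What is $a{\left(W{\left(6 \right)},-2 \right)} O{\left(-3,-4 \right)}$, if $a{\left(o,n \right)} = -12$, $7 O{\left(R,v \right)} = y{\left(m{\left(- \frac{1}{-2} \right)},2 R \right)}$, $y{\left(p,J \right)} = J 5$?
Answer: $\frac{360}{7} \approx 51.429$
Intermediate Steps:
$m{\left(j \right)} = \frac{3}{2} + \frac{j}{2}$
$y{\left(p,J \right)} = 5 J$
$O{\left(R,v \right)} = \frac{10 R}{7}$ ($O{\left(R,v \right)} = \frac{5 \cdot 2 R}{7} = \frac{10 R}{7}$)
$a{\left(W{\left(6 \right)},-2 \right)} O{\left(-3,-4 \right)} = - 12 \cdot \frac{10}{7} \left(-3\right) = \left(-12\right) \left(- \frac{30}{7}\right) = \frac{360}{7}$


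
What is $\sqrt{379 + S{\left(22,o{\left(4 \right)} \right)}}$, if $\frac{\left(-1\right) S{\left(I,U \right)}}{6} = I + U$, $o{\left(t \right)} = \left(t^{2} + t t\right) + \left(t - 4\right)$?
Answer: $\sqrt{55} \approx 7.4162$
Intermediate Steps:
$o{\left(t \right)} = -4 + t + 2 t^{2}$ ($o{\left(t \right)} = \left(t^{2} + t^{2}\right) + \left(t - 4\right) = 2 t^{2} + \left(-4 + t\right) = -4 + t + 2 t^{2}$)
$S{\left(I,U \right)} = - 6 I - 6 U$ ($S{\left(I,U \right)} = - 6 \left(I + U\right) = - 6 I - 6 U$)
$\sqrt{379 + S{\left(22,o{\left(4 \right)} \right)}} = \sqrt{379 - \left(132 + 6 \left(-4 + 4 + 2 \cdot 4^{2}\right)\right)} = \sqrt{379 - \left(132 + 6 \left(-4 + 4 + 2 \cdot 16\right)\right)} = \sqrt{379 - \left(132 + 6 \left(-4 + 4 + 32\right)\right)} = \sqrt{379 - 324} = \sqrt{55}$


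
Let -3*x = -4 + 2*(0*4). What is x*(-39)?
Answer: -52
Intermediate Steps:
x = 4/3 (x = -(-4 + 2*(0*4))/3 = -(-4 + 2*0)/3 = -(-4 + 0)/3 = -1/3*(-4) = 4/3 ≈ 1.3333)
x*(-39) = (4/3)*(-39) = -52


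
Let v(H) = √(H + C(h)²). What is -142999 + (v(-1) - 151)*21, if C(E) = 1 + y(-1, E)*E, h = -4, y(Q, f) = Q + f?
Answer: -146170 + 42*√110 ≈ -1.4573e+5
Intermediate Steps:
C(E) = 1 + E*(-1 + E) (C(E) = 1 + (-1 + E)*E = 1 + E*(-1 + E))
v(H) = √(441 + H) (v(H) = √(H + (1 - 4*(-1 - 4))²) = √(H + (1 - 4*(-5))²) = √(H + (1 + 20)²) = √(H + 21²) = √(H + 441) = √(441 + H))
-142999 + (v(-1) - 151)*21 = -142999 + (√(441 - 1) - 151)*21 = -142999 + (√440 - 151)*21 = -142999 + (2*√110 - 151)*21 = -142999 + (-151 + 2*√110)*21 = -142999 + (-3171 + 42*√110) = -146170 + 42*√110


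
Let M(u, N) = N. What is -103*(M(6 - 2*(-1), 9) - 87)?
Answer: 8034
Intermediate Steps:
-103*(M(6 - 2*(-1), 9) - 87) = -103*(9 - 87) = -103*(-78) = 8034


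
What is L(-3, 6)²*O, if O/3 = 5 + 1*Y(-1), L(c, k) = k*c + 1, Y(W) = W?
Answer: 3468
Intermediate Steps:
L(c, k) = 1 + c*k (L(c, k) = c*k + 1 = 1 + c*k)
O = 12 (O = 3*(5 + 1*(-1)) = 3*(5 - 1) = 3*4 = 12)
L(-3, 6)²*O = (1 - 3*6)²*12 = (1 - 18)²*12 = (-17)²*12 = 289*12 = 3468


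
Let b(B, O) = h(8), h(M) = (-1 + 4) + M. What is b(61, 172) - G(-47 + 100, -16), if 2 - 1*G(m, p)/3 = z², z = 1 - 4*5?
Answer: 1088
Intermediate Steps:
z = -19 (z = 1 - 20 = -19)
h(M) = 3 + M
G(m, p) = -1077 (G(m, p) = 6 - 3*(-19)² = 6 - 3*361 = 6 - 1083 = -1077)
b(B, O) = 11 (b(B, O) = 3 + 8 = 11)
b(61, 172) - G(-47 + 100, -16) = 11 - 1*(-1077) = 11 + 1077 = 1088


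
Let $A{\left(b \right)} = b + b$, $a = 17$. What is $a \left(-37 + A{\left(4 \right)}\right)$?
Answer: $-493$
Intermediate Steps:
$A{\left(b \right)} = 2 b$
$a \left(-37 + A{\left(4 \right)}\right) = 17 \left(-37 + 2 \cdot 4\right) = 17 \left(-37 + 8\right) = 17 \left(-29\right) = -493$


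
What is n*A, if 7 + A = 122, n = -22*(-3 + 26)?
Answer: -58190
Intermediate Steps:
n = -506 (n = -22*23 = -506)
A = 115 (A = -7 + 122 = 115)
n*A = -506*115 = -58190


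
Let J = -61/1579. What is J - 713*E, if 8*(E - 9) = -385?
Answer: 352383363/12632 ≈ 27896.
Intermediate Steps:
E = -313/8 (E = 9 + (1/8)*(-385) = 9 - 385/8 = -313/8 ≈ -39.125)
J = -61/1579 (J = -61*1/1579 = -61/1579 ≈ -0.038632)
J - 713*E = -61/1579 - 713*(-313/8) = -61/1579 + 223169/8 = 352383363/12632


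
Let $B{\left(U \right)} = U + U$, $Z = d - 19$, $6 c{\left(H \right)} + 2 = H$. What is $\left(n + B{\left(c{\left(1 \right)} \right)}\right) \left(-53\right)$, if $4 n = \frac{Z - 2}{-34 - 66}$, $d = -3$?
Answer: $\frac{2173}{150} \approx 14.487$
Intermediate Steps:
$c{\left(H \right)} = - \frac{1}{3} + \frac{H}{6}$
$Z = -22$ ($Z = -3 - 19 = -22$)
$B{\left(U \right)} = 2 U$
$n = \frac{3}{50}$ ($n = \frac{\left(-22 - 2\right) \frac{1}{-34 - 66}}{4} = \frac{\left(-24\right) \frac{1}{-100}}{4} = \frac{\left(-24\right) \left(- \frac{1}{100}\right)}{4} = \frac{1}{4} \cdot \frac{6}{25} = \frac{3}{50} \approx 0.06$)
$\left(n + B{\left(c{\left(1 \right)} \right)}\right) \left(-53\right) = \left(\frac{3}{50} + 2 \left(- \frac{1}{3} + \frac{1}{6} \cdot 1\right)\right) \left(-53\right) = \left(\frac{3}{50} + 2 \left(- \frac{1}{3} + \frac{1}{6}\right)\right) \left(-53\right) = \left(\frac{3}{50} + 2 \left(- \frac{1}{6}\right)\right) \left(-53\right) = \left(\frac{3}{50} - \frac{1}{3}\right) \left(-53\right) = \left(- \frac{41}{150}\right) \left(-53\right) = \frac{2173}{150}$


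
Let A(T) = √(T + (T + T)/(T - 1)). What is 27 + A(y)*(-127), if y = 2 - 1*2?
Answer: 27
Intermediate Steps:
y = 0 (y = 2 - 2 = 0)
A(T) = √(T + 2*T/(-1 + T)) (A(T) = √(T + (2*T)/(-1 + T)) = √(T + 2*T/(-1 + T)))
27 + A(y)*(-127) = 27 + √(0*(1 + 0)/(-1 + 0))*(-127) = 27 + √(0*1/(-1))*(-127) = 27 + √(0*(-1)*1)*(-127) = 27 + √0*(-127) = 27 + 0*(-127) = 27 + 0 = 27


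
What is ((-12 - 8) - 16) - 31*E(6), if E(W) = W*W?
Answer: -1152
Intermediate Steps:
E(W) = W²
((-12 - 8) - 16) - 31*E(6) = ((-12 - 8) - 16) - 31*6² = (-20 - 16) - 31*36 = -36 - 1116 = -1152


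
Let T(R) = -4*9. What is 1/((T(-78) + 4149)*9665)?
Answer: 1/39752145 ≈ 2.5156e-8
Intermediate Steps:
T(R) = -36
1/((T(-78) + 4149)*9665) = 1/((-36 + 4149)*9665) = (1/9665)/4113 = (1/4113)*(1/9665) = 1/39752145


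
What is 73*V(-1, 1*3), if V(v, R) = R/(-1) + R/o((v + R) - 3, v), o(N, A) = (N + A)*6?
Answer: -949/4 ≈ -237.25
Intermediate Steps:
o(N, A) = 6*A + 6*N (o(N, A) = (A + N)*6 = 6*A + 6*N)
V(v, R) = -R + R/(-18 + 6*R + 12*v) (V(v, R) = R/(-1) + R/(6*v + 6*((v + R) - 3)) = R*(-1) + R/(6*v + 6*((R + v) - 3)) = -R + R/(6*v + 6*(-3 + R + v)) = -R + R/(6*v + (-18 + 6*R + 6*v)) = -R + R/(-18 + 6*R + 12*v))
73*V(-1, 1*3) = 73*((1*3)*(19 - 12*(-1) - 6*3)/(6*(-3 + 1*3 + 2*(-1)))) = 73*((1/6)*3*(19 + 12 - 6*3)/(-3 + 3 - 2)) = 73*((1/6)*3*(19 + 12 - 18)/(-2)) = 73*((1/6)*3*(-1/2)*13) = 73*(-13/4) = -949/4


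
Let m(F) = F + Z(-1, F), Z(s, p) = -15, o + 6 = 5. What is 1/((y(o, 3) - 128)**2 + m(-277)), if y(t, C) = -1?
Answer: 1/16349 ≈ 6.1166e-5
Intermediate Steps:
o = -1 (o = -6 + 5 = -1)
m(F) = -15 + F (m(F) = F - 15 = -15 + F)
1/((y(o, 3) - 128)**2 + m(-277)) = 1/((-1 - 128)**2 + (-15 - 277)) = 1/((-129)**2 - 292) = 1/(16641 - 292) = 1/16349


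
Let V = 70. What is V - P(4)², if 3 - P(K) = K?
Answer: 69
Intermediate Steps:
P(K) = 3 - K
V - P(4)² = 70 - (3 - 1*4)² = 70 - (3 - 4)² = 70 - 1*(-1)² = 70 - 1*1 = 70 - 1 = 69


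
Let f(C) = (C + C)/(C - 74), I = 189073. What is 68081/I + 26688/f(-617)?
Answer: 1743428173369/116658041 ≈ 14945.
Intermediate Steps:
f(C) = 2*C/(-74 + C) (f(C) = (2*C)/(-74 + C) = 2*C/(-74 + C))
68081/I + 26688/f(-617) = 68081/189073 + 26688/((2*(-617)/(-74 - 617))) = 68081*(1/189073) + 26688/((2*(-617)/(-691))) = 68081/189073 + 26688/((2*(-617)*(-1/691))) = 68081/189073 + 26688/(1234/691) = 68081/189073 + 26688*(691/1234) = 68081/189073 + 9220704/617 = 1743428173369/116658041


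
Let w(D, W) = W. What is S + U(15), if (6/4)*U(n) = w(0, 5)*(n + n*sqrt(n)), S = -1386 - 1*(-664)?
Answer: -672 + 50*sqrt(15) ≈ -478.35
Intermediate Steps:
S = -722 (S = -1386 + 664 = -722)
U(n) = 10*n/3 + 10*n**(3/2)/3 (U(n) = 2*(5*(n + n*sqrt(n)))/3 = 2*(5*(n + n**(3/2)))/3 = 2*(5*n + 5*n**(3/2))/3 = 10*n/3 + 10*n**(3/2)/3)
S + U(15) = -722 + ((10/3)*15 + 10*15**(3/2)/3) = -722 + (50 + 10*(15*sqrt(15))/3) = -722 + (50 + 50*sqrt(15)) = -672 + 50*sqrt(15)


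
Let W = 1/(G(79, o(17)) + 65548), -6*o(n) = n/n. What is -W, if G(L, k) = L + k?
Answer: -6/393761 ≈ -1.5238e-5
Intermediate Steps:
o(n) = -⅙ (o(n) = -n/(6*n) = -⅙*1 = -⅙)
W = 6/393761 (W = 1/((79 - ⅙) + 65548) = 1/(473/6 + 65548) = 1/(393761/6) = 6/393761 ≈ 1.5238e-5)
-W = -1*6/393761 = -6/393761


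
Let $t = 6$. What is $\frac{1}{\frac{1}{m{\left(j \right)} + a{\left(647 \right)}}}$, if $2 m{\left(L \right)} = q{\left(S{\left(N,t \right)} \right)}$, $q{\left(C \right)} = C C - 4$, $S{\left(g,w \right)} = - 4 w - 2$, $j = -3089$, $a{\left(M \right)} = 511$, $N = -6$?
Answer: $847$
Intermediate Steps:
$S{\left(g,w \right)} = -2 - 4 w$
$q{\left(C \right)} = -4 + C^{2}$ ($q{\left(C \right)} = C^{2} - 4 = -4 + C^{2}$)
$m{\left(L \right)} = 336$ ($m{\left(L \right)} = \frac{-4 + \left(-2 - 24\right)^{2}}{2} = \frac{-4 + \left(-26\right)^{2}}{2} = \frac{-4 + 676}{2} = \frac{1}{2} \cdot 672 = 336$)
$\frac{1}{\frac{1}{m{\left(j \right)} + a{\left(647 \right)}}} = \frac{1}{\frac{1}{336 + 511}} = \frac{1}{\frac{1}{847}} = 847$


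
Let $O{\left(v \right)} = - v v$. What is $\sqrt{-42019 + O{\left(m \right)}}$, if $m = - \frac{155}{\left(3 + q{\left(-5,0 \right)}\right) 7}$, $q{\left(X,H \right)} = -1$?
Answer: $\frac{i \sqrt{8259749}}{14} \approx 205.28 i$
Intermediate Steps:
$m = - \frac{155}{14}$ ($m = - \frac{155}{\left(3 - 1\right) 7} = - \frac{155}{2 \cdot 7} = - \frac{155}{14} \approx -11.071$)
$O{\left(v \right)} = - v^{2}$
$\sqrt{-42019 + O{\left(m \right)}} = \sqrt{-42019 - \left(- \frac{155}{14}\right)^{2}} = \sqrt{-42019 - \frac{24025}{196}} = \sqrt{- \frac{8259749}{196}} = \frac{i \sqrt{8259749}}{14}$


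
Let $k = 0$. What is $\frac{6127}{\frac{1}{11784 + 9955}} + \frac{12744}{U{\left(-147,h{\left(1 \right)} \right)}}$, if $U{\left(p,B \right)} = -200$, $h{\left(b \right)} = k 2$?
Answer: $\frac{3329869732}{25} \approx 1.3319 \cdot 10^{8}$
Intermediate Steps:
$h{\left(b \right)} = 0$ ($h{\left(b \right)} = 0 \cdot 2 = 0$)
$\frac{6127}{\frac{1}{11784 + 9955}} + \frac{12744}{U{\left(-147,h{\left(1 \right)} \right)}} = \frac{6127}{\frac{1}{11784 + 9955}} + \frac{12744}{-200} = \frac{6127}{\frac{1}{21739}} + 12744 \left(- \frac{1}{200}\right) = 6127 \frac{1}{\frac{1}{21739}} - \frac{1593}{25} = 6127 \cdot 21739 - \frac{1593}{25} = 133194853 - \frac{1593}{25} = \frac{3329869732}{25}$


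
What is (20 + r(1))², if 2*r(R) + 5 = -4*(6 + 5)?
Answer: 81/4 ≈ 20.250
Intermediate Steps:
r(R) = -49/2 (r(R) = -5/2 + (-4*(6 + 5))/2 = -5/2 + (-4*11)/2 = -5/2 + (½)*(-44) = -5/2 - 22 = -49/2)
(20 + r(1))² = (20 - 49/2)² = (-9/2)² = 81/4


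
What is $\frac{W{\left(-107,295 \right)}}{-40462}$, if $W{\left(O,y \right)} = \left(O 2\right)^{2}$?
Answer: $- \frac{22898}{20231} \approx -1.1318$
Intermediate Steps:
$W{\left(O,y \right)} = 4 O^{2}$ ($W{\left(O,y \right)} = \left(2 O\right)^{2} = 4 O^{2}$)
$\frac{W{\left(-107,295 \right)}}{-40462} = \frac{4 \left(-107\right)^{2}}{-40462} = 4 \cdot 11449 \left(- \frac{1}{40462}\right) = 45796 \left(- \frac{1}{40462}\right) = - \frac{22898}{20231}$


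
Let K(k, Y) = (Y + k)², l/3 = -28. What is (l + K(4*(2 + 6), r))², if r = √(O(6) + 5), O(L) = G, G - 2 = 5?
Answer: 955456 + 243712*√3 ≈ 1.3776e+6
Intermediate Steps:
G = 7 (G = 2 + 5 = 7)
O(L) = 7
r = 2*√3 (r = √(7 + 5) = √12 = 2*√3 ≈ 3.4641)
l = -84 (l = 3*(-28) = -84)
(l + K(4*(2 + 6), r))² = (-84 + (2*√3 + 4*(2 + 6))²)² = (-84 + (2*√3 + 4*8)²)² = (-84 + (2*√3 + 32)²)² = (-84 + (32 + 2*√3)²)²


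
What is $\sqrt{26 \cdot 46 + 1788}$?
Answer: $2 \sqrt{746} \approx 54.626$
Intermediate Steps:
$\sqrt{26 \cdot 46 + 1788} = \sqrt{1196 + 1788} = \sqrt{2984} = 2 \sqrt{746}$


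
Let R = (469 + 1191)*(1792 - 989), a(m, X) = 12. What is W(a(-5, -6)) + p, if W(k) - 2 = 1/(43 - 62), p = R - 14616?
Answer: 25048953/19 ≈ 1.3184e+6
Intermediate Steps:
R = 1332980 (R = 1660*803 = 1332980)
p = 1318364 (p = 1332980 - 14616 = 1318364)
W(k) = 37/19 (W(k) = 2 + 1/(43 - 62) = 2 + 1/(-19) = 2 - 1/19 = 37/19)
W(a(-5, -6)) + p = 37/19 + 1318364 = 25048953/19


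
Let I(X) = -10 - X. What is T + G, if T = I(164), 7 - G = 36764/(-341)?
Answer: -20183/341 ≈ -59.188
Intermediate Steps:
G = 39151/341 (G = 7 - 36764/(-341) = 7 - 36764*(-1)/341 = 7 - 1*(-36764/341) = 7 + 36764/341 = 39151/341 ≈ 114.81)
T = -174 (T = -10 - 1*164 = -10 - 164 = -174)
T + G = -174 + 39151/341 = -20183/341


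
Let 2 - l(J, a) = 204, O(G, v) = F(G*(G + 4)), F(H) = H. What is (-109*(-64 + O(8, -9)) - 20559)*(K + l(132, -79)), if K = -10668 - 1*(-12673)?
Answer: -43356741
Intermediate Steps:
O(G, v) = G*(4 + G) (O(G, v) = G*(G + 4) = G*(4 + G))
l(J, a) = -202 (l(J, a) = 2 - 1*204 = 2 - 204 = -202)
K = 2005 (K = -10668 + 12673 = 2005)
(-109*(-64 + O(8, -9)) - 20559)*(K + l(132, -79)) = (-109*(-64 + 8*(4 + 8)) - 20559)*(2005 - 202) = (-109*(-64 + 8*12) - 20559)*1803 = (-109*(-64 + 96) - 20559)*1803 = (-109*32 - 20559)*1803 = (-3488 - 20559)*1803 = -24047*1803 = -43356741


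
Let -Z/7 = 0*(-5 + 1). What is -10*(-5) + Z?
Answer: 50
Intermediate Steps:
Z = 0 (Z = -0*(-5 + 1) = -0*(-4) = -7*0 = 0)
-10*(-5) + Z = -10*(-5) + 0 = 50 + 0 = 50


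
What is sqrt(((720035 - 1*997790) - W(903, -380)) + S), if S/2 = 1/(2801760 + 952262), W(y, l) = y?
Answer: I*sqrt(981759587817292607)/1877011 ≈ 527.88*I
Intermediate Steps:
S = 1/1877011 (S = 2/(2801760 + 952262) = 2/3754022 = 2*(1/3754022) = 1/1877011 ≈ 5.3276e-7)
sqrt(((720035 - 1*997790) - W(903, -380)) + S) = sqrt(((720035 - 1*997790) - 1*903) + 1/1877011) = sqrt(((720035 - 997790) - 903) + 1/1877011) = sqrt((-277755 - 903) + 1/1877011) = sqrt(-278658 + 1/1877011) = sqrt(-523044131237/1877011) = I*sqrt(981759587817292607)/1877011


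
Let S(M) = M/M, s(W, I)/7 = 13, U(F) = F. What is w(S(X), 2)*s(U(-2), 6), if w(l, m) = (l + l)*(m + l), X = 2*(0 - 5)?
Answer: 546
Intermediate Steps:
X = -10 (X = 2*(-5) = -10)
s(W, I) = 91 (s(W, I) = 7*13 = 91)
S(M) = 1
w(l, m) = 2*l*(l + m) (w(l, m) = (2*l)*(l + m) = 2*l*(l + m))
w(S(X), 2)*s(U(-2), 6) = (2*1*(1 + 2))*91 = (2*1*3)*91 = 6*91 = 546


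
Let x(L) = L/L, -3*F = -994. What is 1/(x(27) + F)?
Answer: 3/997 ≈ 0.0030090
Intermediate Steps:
F = 994/3 (F = -⅓*(-994) = 994/3 ≈ 331.33)
x(L) = 1
1/(x(27) + F) = 1/(1 + 994/3) = 1/(997/3) = 3/997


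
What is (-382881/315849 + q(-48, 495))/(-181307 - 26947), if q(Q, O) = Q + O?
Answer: -23466937/10962802941 ≈ -0.0021406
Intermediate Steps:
q(Q, O) = O + Q
(-382881/315849 + q(-48, 495))/(-181307 - 26947) = (-382881/315849 + (495 - 48))/(-181307 - 26947) = (-382881*1/315849 + 447)/(-208254) = (-127627/105283 + 447)*(-1/208254) = (46933874/105283)*(-1/208254) = -23466937/10962802941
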